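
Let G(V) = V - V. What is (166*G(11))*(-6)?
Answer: 0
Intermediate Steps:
G(V) = 0
(166*G(11))*(-6) = (166*0)*(-6) = 0*(-6) = 0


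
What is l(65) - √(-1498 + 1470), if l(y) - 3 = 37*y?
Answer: 2408 - 2*I*√7 ≈ 2408.0 - 5.2915*I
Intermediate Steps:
l(y) = 3 + 37*y
l(65) - √(-1498 + 1470) = (3 + 37*65) - √(-1498 + 1470) = (3 + 2405) - √(-28) = 2408 - 2*I*√7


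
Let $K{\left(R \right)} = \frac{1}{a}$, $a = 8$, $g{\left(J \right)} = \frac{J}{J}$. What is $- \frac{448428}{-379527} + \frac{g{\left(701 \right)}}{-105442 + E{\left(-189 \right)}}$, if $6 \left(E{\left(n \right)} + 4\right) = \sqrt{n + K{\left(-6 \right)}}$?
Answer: $\frac{478652894278338812}{405111088301177371} - \frac{12 i \sqrt{3022}}{3202231369319} \approx 1.1815 - 2.06 \cdot 10^{-10} i$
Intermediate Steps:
$g{\left(J \right)} = 1$
$K{\left(R \right)} = \frac{1}{8}$
$E{\left(n \right)} = -4 + \frac{\sqrt{\frac{1}{8} + n}}{6}$ ($E{\left(n \right)} = -4 + \frac{\sqrt{n + \frac{1}{8}}}{6} = -4 + \frac{\sqrt{\frac{1}{8} + n}}{6}$)
$- \frac{448428}{-379527} + \frac{g{\left(701 \right)}}{-105442 + E{\left(-189 \right)}} = - \frac{448428}{-379527} + 1 \frac{1}{-105442 - \left(4 - \frac{\sqrt{2 + 16 \left(-189\right)}}{24}\right)} = \left(-448428\right) \left(- \frac{1}{379527}\right) + 1 \frac{1}{-105442 - \left(4 - \frac{\sqrt{2 - 3024}}{24}\right)} = \frac{149476}{126509} + 1 \frac{1}{-105442 - \left(4 - \frac{\sqrt{-3022}}{24}\right)} = \frac{149476}{126509} + 1 \frac{1}{-105442 - \left(4 - \frac{i \sqrt{3022}}{24}\right)} = \frac{149476}{126509} + 1 \frac{1}{-105446 + \frac{i \sqrt{3022}}{24}} = \frac{149476}{126509} + \frac{1}{-105446 + \frac{i \sqrt{3022}}{24}}$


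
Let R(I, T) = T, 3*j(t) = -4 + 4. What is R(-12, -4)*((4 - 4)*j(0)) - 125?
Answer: -125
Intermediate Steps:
j(t) = 0 (j(t) = (-4 + 4)/3 = (1/3)*0 = 0)
R(-12, -4)*((4 - 4)*j(0)) - 125 = -4*(4 - 4)*0 - 125 = -0*0 - 125 = -4*0 - 125 = 0 - 125 = -125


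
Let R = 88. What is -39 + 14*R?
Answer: 1193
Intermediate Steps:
-39 + 14*R = -39 + 14*88 = -39 + 1232 = 1193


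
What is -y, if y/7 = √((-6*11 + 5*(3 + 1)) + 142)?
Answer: -28*√6 ≈ -68.586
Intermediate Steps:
y = 28*√6 (y = 7*√((-6*11 + 5*(3 + 1)) + 142) = 7*√((-66 + 5*4) + 142) = 7*√((-66 + 20) + 142) = 7*√(-46 + 142) = 7*√96 = 7*(4*√6) = 28*√6 ≈ 68.586)
-y = -28*√6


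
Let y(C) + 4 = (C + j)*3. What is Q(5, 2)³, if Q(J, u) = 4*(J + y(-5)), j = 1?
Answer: -85184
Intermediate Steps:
y(C) = -1 + 3*C (y(C) = -4 + (C + 1)*3 = -4 + (1 + C)*3 = -4 + (3 + 3*C) = -1 + 3*C)
Q(J, u) = -64 + 4*J (Q(J, u) = 4*(J + (-1 + 3*(-5))) = 4*(J + (-1 - 15)) = 4*(J - 16) = 4*(-16 + J) = -64 + 4*J)
Q(5, 2)³ = (-64 + 4*5)³ = (-64 + 20)³ = (-44)³ = -85184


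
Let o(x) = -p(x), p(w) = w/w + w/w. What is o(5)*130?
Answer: -260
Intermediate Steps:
p(w) = 2 (p(w) = 1 + 1 = 2)
o(x) = -2 (o(x) = -1*2 = -2)
o(5)*130 = -2*130 = -260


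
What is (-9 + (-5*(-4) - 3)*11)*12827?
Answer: 2283206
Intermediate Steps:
(-9 + (-5*(-4) - 3)*11)*12827 = (-9 + (20 - 3)*11)*12827 = (-9 + 17*11)*12827 = (-9 + 187)*12827 = 178*12827 = 2283206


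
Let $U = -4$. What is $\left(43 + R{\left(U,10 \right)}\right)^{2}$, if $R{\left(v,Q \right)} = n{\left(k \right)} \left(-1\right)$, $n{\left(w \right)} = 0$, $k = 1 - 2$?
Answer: $1849$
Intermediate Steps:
$k = -1$
$R{\left(v,Q \right)} = 0$ ($R{\left(v,Q \right)} = 0 \left(-1\right) = 0$)
$\left(43 + R{\left(U,10 \right)}\right)^{2} = \left(43 + 0\right)^{2} = 43^{2} = 1849$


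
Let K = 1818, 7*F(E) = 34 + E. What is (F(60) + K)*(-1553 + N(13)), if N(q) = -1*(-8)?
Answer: -19806900/7 ≈ -2.8296e+6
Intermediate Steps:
F(E) = 34/7 + E/7 (F(E) = (34 + E)/7 = 34/7 + E/7)
N(q) = 8
(F(60) + K)*(-1553 + N(13)) = ((34/7 + (1/7)*60) + 1818)*(-1553 + 8) = ((34/7 + 60/7) + 1818)*(-1545) = (94/7 + 1818)*(-1545) = (12820/7)*(-1545) = -19806900/7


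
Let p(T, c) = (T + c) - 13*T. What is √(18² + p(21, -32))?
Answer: 2*√10 ≈ 6.3246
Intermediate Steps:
p(T, c) = c - 12*T
√(18² + p(21, -32)) = √(18² + (-32 - 12*21)) = √(324 + (-32 - 252)) = √(324 - 284) = √40 = 2*√10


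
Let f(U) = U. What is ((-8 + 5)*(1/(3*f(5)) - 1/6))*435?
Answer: 261/2 ≈ 130.50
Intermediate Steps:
((-8 + 5)*(1/(3*f(5)) - 1/6))*435 = ((-8 + 5)*(1/(3*5) - 1/6))*435 = -3*((⅓)*(⅕) - 1*⅙)*435 = -3*(1/15 - ⅙)*435 = -3*(-⅒)*435 = (3/10)*435 = 261/2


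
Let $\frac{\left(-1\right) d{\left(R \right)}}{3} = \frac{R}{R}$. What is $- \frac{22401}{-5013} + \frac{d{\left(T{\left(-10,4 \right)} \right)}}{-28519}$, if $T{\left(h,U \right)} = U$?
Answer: $\frac{70985462}{15885083} \approx 4.4687$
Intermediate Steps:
$d{\left(R \right)} = -3$ ($d{\left(R \right)} = - 3 \frac{R}{R} = \left(-3\right) 1 = -3$)
$- \frac{22401}{-5013} + \frac{d{\left(T{\left(-10,4 \right)} \right)}}{-28519} = - \frac{22401}{-5013} - \frac{3}{-28519} = \left(-22401\right) \left(- \frac{1}{5013}\right) - - \frac{3}{28519} = \frac{2489}{557} + \frac{3}{28519} = \frac{70985462}{15885083}$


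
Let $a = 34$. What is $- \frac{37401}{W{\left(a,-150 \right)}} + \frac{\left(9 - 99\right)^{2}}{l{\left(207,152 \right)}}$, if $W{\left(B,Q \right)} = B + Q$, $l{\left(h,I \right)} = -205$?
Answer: $\frac{1345521}{4756} \approx 282.91$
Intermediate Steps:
$- \frac{37401}{W{\left(a,-150 \right)}} + \frac{\left(9 - 99\right)^{2}}{l{\left(207,152 \right)}} = - \frac{37401}{34 - 150} + \frac{\left(9 - 99\right)^{2}}{-205} = - \frac{37401}{-116} + \left(-90\right)^{2} \left(- \frac{1}{205}\right) = \left(-37401\right) \left(- \frac{1}{116}\right) + 8100 \left(- \frac{1}{205}\right) = \frac{37401}{116} - \frac{1620}{41} = \frac{1345521}{4756}$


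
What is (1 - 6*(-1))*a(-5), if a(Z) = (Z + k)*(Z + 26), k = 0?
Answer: -735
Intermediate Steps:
a(Z) = Z*(26 + Z) (a(Z) = (Z + 0)*(Z + 26) = Z*(26 + Z))
(1 - 6*(-1))*a(-5) = (1 - 6*(-1))*(-5*(26 - 5)) = (1 + 6)*(-5*21) = 7*(-105) = -735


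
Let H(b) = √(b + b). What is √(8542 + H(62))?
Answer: √(8542 + 2*√31) ≈ 92.483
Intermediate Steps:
H(b) = √2*√b (H(b) = √(2*b) = √2*√b)
√(8542 + H(62)) = √(8542 + √2*√62) = √(8542 + 2*√31)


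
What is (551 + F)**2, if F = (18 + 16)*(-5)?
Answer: 145161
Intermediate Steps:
F = -170 (F = 34*(-5) = -170)
(551 + F)**2 = (551 - 170)**2 = 381**2 = 145161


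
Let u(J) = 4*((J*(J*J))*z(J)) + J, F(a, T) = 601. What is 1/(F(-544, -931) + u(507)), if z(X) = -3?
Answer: -1/1563885008 ≈ -6.3943e-10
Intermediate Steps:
u(J) = J - 12*J³ (u(J) = 4*((J*(J*J))*(-3)) + J = 4*((J*J²)*(-3)) + J = 4*(J³*(-3)) + J = 4*(-3*J³) + J = -12*J³ + J = J - 12*J³)
1/(F(-544, -931) + u(507)) = 1/(601 + (507 - 12*507³)) = 1/(601 + (507 - 12*130323843)) = 1/(601 + (507 - 1563886116)) = 1/(601 - 1563885609) = 1/(-1563885008) = -1/1563885008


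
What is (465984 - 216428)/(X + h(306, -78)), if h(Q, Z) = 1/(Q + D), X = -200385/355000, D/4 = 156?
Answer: -1647818268000/3720061 ≈ -4.4295e+5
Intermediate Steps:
D = 624 (D = 4*156 = 624)
X = -40077/71000 (X = -200385*1/355000 = -40077/71000 ≈ -0.56446)
h(Q, Z) = 1/(624 + Q) (h(Q, Z) = 1/(Q + 624) = 1/(624 + Q))
(465984 - 216428)/(X + h(306, -78)) = (465984 - 216428)/(-40077/71000 + 1/(624 + 306)) = 249556/(-40077/71000 + 1/930) = 249556/(-3720061/6603000) = 249556*(-6603000/3720061) = -1647818268000/3720061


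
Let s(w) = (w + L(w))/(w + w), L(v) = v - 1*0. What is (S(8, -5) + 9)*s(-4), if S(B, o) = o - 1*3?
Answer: 1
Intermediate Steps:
S(B, o) = -3 + o (S(B, o) = o - 3 = -3 + o)
L(v) = v (L(v) = v + 0 = v)
s(w) = 1 (s(w) = (w + w)/(w + w) = (2*w)/((2*w)) = (2*w)*(1/(2*w)) = 1)
(S(8, -5) + 9)*s(-4) = ((-3 - 5) + 9)*1 = (-8 + 9)*1 = 1*1 = 1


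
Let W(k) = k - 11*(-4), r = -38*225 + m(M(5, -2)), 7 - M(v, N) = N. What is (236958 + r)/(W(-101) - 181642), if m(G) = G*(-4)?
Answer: -228372/181699 ≈ -1.2569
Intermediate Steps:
M(v, N) = 7 - N
m(G) = -4*G
r = -8586 (r = -38*225 - 4*(7 - 1*(-2)) = -8550 - 4*(7 + 2) = -8550 - 4*9 = -8550 - 36 = -8586)
W(k) = 44 + k (W(k) = k + 44 = 44 + k)
(236958 + r)/(W(-101) - 181642) = (236958 - 8586)/((44 - 101) - 181642) = 228372/(-57 - 181642) = 228372/(-181699) = 228372*(-1/181699) = -228372/181699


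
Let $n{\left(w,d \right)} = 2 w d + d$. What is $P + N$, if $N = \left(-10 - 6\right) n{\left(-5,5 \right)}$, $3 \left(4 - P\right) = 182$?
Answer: $\frac{1990}{3} \approx 663.33$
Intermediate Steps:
$P = - \frac{170}{3}$ ($P = 4 - \frac{182}{3} = - \frac{170}{3} \approx -56.667$)
$n{\left(w,d \right)} = d + 2 d w$ ($n{\left(w,d \right)} = 2 d w + d = d + 2 d w$)
$N = 720$ ($N = \left(-10 - 6\right) 5 \left(1 + 2 \left(-5\right)\right) = - 16 \cdot 5 \left(1 - 10\right) = - 16 \cdot 5 \left(-9\right) = \left(-16\right) \left(-45\right) = 720$)
$P + N = - \frac{170}{3} + 720 = \frac{1990}{3}$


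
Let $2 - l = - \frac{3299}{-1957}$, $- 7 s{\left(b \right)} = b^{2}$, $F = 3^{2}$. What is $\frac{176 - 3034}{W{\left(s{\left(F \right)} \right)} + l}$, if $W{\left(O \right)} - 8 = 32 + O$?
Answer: $- \frac{19575871}{196874} \approx -99.433$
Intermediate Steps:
$F = 9$
$s{\left(b \right)} = - \frac{b^{2}}{7}$
$W{\left(O \right)} = 40 + O$ ($W{\left(O \right)} = 8 + \left(32 + O\right) = 40 + O$)
$l = \frac{615}{1957}$ ($l = 2 - - \frac{3299}{-1957} = 2 - \left(-3299\right) \left(- \frac{1}{1957}\right) = 2 - \frac{3299}{1957} = \frac{615}{1957} \approx 0.31426$)
$\frac{176 - 3034}{W{\left(s{\left(F \right)} \right)} + l} = \frac{176 - 3034}{\left(40 - \frac{9^{2}}{7}\right) + \frac{615}{1957}} = - \frac{2858}{\left(40 - \frac{81}{7}\right) + \frac{615}{1957}} = - \frac{2858}{\frac{199}{7} + \frac{615}{1957}} = - \frac{2858}{\frac{393748}{13699}} = \left(-2858\right) \frac{13699}{393748} = - \frac{19575871}{196874}$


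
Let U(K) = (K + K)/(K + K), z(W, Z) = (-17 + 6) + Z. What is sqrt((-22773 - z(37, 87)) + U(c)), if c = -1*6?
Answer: 8*I*sqrt(357) ≈ 151.16*I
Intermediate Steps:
z(W, Z) = -11 + Z
c = -6
U(K) = 1 (U(K) = (2*K)/((2*K)) = (2*K)*(1/(2*K)) = 1)
sqrt((-22773 - z(37, 87)) + U(c)) = sqrt((-22773 - (-11 + 87)) + 1) = sqrt((-22773 - 1*76) + 1) = sqrt((-22773 - 76) + 1) = sqrt(-22849 + 1) = sqrt(-22848) = 8*I*sqrt(357)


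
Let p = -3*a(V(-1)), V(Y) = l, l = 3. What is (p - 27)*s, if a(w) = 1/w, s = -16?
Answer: 448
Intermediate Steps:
V(Y) = 3
p = -1 (p = -3/3 = -3*1/3 = -1)
(p - 27)*s = (-1 - 27)*(-16) = -28*(-16) = 448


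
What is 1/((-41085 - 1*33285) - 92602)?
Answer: -1/166972 ≈ -5.9890e-6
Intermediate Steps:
1/((-41085 - 1*33285) - 92602) = 1/((-41085 - 33285) - 92602) = 1/(-74370 - 92602) = 1/(-166972) = -1/166972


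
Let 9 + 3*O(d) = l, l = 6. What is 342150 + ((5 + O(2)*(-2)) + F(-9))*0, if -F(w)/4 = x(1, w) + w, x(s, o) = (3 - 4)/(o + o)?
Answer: 342150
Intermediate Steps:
x(s, o) = -1/(2*o)
F(w) = -4*w + 2/w (F(w) = -4*(-1/(2*w) + w) = -4*(w - 1/(2*w)) = -4*w + 2/w)
O(d) = -1 (O(d) = -3 + (⅓)*6 = -3 + 2 = -1)
342150 + ((5 + O(2)*(-2)) + F(-9))*0 = 342150 + ((5 - 1*(-2)) + (-4*(-9) + 2/(-9)))*0 = 342150 + ((5 + 2) + (36 + 2*(-⅑)))*0 = 342150 + (7 + (36 - 2/9))*0 = 342150 + (7 + 322/9)*0 = 342150 + (385/9)*0 = 342150 + 0 = 342150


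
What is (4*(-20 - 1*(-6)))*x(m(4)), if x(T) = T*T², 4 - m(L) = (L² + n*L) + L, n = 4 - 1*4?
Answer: 229376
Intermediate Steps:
n = 0 (n = 4 - 4 = 0)
m(L) = 4 - L - L² (m(L) = 4 - ((L² + 0*L) + L) = 4 - ((L² + 0) + L) = 4 - (L² + L) = 4 - (L + L²) = 4 + (-L - L²) = 4 - L - L²)
x(T) = T³
(4*(-20 - 1*(-6)))*x(m(4)) = (4*(-20 - 1*(-6)))*(4 - 1*4 - 1*4²)³ = (4*(-20 + 6))*(4 - 4 - 1*16)³ = (4*(-14))*(4 - 4 - 16)³ = -56*(-16)³ = -56*(-4096) = 229376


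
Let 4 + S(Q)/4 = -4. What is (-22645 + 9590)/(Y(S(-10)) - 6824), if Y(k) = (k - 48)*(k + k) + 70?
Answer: 13055/1634 ≈ 7.9896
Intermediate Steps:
S(Q) = -32 (S(Q) = -16 + 4*(-4) = -16 - 16 = -32)
Y(k) = 70 + 2*k*(-48 + k) (Y(k) = (-48 + k)*(2*k) + 70 = 2*k*(-48 + k) + 70 = 70 + 2*k*(-48 + k))
(-22645 + 9590)/(Y(S(-10)) - 6824) = (-22645 + 9590)/((70 - 96*(-32) + 2*(-32)²) - 6824) = -13055/((70 + 3072 + 2*1024) - 6824) = -13055/((70 + 3072 + 2048) - 6824) = -13055/(5190 - 6824) = -13055/(-1634) = -13055*(-1/1634) = 13055/1634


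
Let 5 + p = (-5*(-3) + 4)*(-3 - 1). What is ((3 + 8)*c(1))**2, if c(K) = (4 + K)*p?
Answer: 19847025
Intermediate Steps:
p = -81 (p = -5 + (-5*(-3) + 4)*(-3 - 1) = -5 + (15 + 4)*(-4) = -5 + 19*(-4) = -5 - 76 = -81)
c(K) = -324 - 81*K (c(K) = (4 + K)*(-81) = -324 - 81*K)
((3 + 8)*c(1))**2 = ((3 + 8)*(-324 - 81*1))**2 = (11*(-324 - 81))**2 = (11*(-405))**2 = (-4455)**2 = 19847025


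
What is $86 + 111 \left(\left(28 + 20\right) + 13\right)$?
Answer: $6857$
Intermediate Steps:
$86 + 111 \left(\left(28 + 20\right) + 13\right) = 86 + 111 \left(48 + 13\right) = 86 + 111 \cdot 61 = 86 + 6771 = 6857$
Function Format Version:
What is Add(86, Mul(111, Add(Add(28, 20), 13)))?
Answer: 6857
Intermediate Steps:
Add(86, Mul(111, Add(Add(28, 20), 13))) = Add(86, Mul(111, Add(48, 13))) = Add(86, Mul(111, 61)) = Add(86, 6771) = 6857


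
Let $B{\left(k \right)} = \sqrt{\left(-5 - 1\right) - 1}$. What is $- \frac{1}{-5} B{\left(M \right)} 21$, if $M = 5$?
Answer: $\frac{21 i \sqrt{7}}{5} \approx 11.112 i$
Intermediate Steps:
$B{\left(k \right)} = i \sqrt{7}$ ($B{\left(k \right)} = \sqrt{\left(-5 - 1\right) - 1} = \sqrt{-6 - 1} = \sqrt{-7} = i \sqrt{7}$)
$- \frac{1}{-5} B{\left(M \right)} 21 = - \frac{1}{-5} i \sqrt{7} \cdot 21 = \left(-1\right) \left(- \frac{1}{5}\right) i \sqrt{7} \cdot 21 = \frac{i \sqrt{7}}{5} \cdot 21 = \frac{21 i \sqrt{7}}{5}$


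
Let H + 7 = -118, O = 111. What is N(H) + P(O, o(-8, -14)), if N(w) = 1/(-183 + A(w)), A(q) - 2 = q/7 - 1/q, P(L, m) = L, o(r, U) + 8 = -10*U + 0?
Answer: 19312348/173993 ≈ 110.99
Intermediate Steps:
o(r, U) = -8 - 10*U (o(r, U) = -8 + (-10*U + 0) = -8 - 10*U)
A(q) = 2 - 1/q + q/7 (A(q) = 2 + (q/7 - 1/q) = 2 + (-1/q + q/7) = 2 - 1/q + q/7)
H = -125 (H = -7 - 118 = -125)
N(w) = 1/(-181 - 1/w + w/7) (N(w) = 1/(-183 + (2 - 1/w + w/7)) = 1/(-181 - 1/w + w/7))
N(H) + P(O, o(-8, -14)) = -7*(-125)/(7 - 1*(-125)*(-1267 - 125)) + 111 = -7*(-125)/(7 - 1*(-125)*(-1392)) + 111 = -7*(-125)/(7 - 174000) + 111 = -7*(-125)/(-173993) + 111 = -7*(-125)*(-1/173993) + 111 = -875/173993 + 111 = 19312348/173993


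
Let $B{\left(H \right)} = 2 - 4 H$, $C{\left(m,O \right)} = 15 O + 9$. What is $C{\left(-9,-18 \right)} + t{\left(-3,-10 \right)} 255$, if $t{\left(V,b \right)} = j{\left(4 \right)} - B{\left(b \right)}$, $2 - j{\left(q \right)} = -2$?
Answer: $-9951$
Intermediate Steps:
$C{\left(m,O \right)} = 9 + 15 O$
$j{\left(q \right)} = 4$ ($j{\left(q \right)} = 2 - -2 = 2 + 2 = 4$)
$t{\left(V,b \right)} = 2 + 4 b$ ($t{\left(V,b \right)} = 4 - \left(2 - 4 b\right) = 4 + \left(-2 + 4 b\right) = 2 + 4 b$)
$C{\left(-9,-18 \right)} + t{\left(-3,-10 \right)} 255 = \left(9 + 15 \left(-18\right)\right) + \left(2 + 4 \left(-10\right)\right) 255 = \left(9 - 270\right) + \left(2 - 40\right) 255 = -261 - 9690 = -9951$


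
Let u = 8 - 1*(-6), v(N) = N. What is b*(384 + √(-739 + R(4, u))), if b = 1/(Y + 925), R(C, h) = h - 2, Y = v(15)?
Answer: 96/235 + I*√727/940 ≈ 0.40851 + 0.028684*I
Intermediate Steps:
Y = 15
u = 14 (u = 8 + 6 = 14)
R(C, h) = -2 + h
b = 1/940 (b = 1/(15 + 925) = 1/940 ≈ 0.0010638)
b*(384 + √(-739 + R(4, u))) = (384 + √(-739 + (-2 + 14)))/940 = (384 + √(-739 + 12))/940 = (384 + √(-727))/940 = (384 + I*√727)/940 = 96/235 + I*√727/940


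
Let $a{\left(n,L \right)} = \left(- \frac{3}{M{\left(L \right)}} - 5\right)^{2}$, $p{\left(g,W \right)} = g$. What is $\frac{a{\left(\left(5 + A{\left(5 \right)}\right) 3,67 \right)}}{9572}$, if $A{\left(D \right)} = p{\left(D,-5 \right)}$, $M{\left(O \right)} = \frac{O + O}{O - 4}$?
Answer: $\frac{737881}{171874832} \approx 0.0042931$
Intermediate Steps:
$M{\left(O \right)} = \frac{2 O}{-4 + O}$
$A{\left(D \right)} = D$
$a{\left(n,L \right)} = \left(-5 - \frac{3 \left(-4 + L\right)}{2 L}\right)^{2}$ ($a{\left(n,L \right)} = \left(- \frac{3}{2 L \frac{1}{-4 + L}} - 5\right)^{2} = \left(- 3 \frac{-4 + L}{2 L} - 5\right)^{2} = \left(- \frac{3 \left(-4 + L\right)}{2 L} - 5\right)^{2} = \left(-5 - \frac{3 \left(-4 + L\right)}{2 L}\right)^{2}$)
$\frac{a{\left(\left(5 + A{\left(5 \right)}\right) 3,67 \right)}}{9572} = \frac{\frac{1}{4} \cdot \frac{1}{4489} \left(-12 + 13 \cdot 67\right)^{2}}{9572} = \frac{1}{4} \cdot \frac{1}{4489} \left(-12 + 871\right)^{2} \cdot \frac{1}{9572} = \frac{1}{4} \cdot \frac{1}{4489} \cdot 859^{2} \cdot \frac{1}{9572} = \frac{1}{4} \cdot \frac{1}{4489} \cdot 737881 \cdot \frac{1}{9572} = \frac{737881}{17956} \cdot \frac{1}{9572} = \frac{737881}{171874832}$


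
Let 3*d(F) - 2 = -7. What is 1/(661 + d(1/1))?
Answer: 3/1978 ≈ 0.0015167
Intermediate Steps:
d(F) = -5/3 (d(F) = ⅔ + (⅓)*(-7) = ⅔ - 7/3 = -5/3)
1/(661 + d(1/1)) = 1/(661 - 5/3) = 1/(1978/3) = 3/1978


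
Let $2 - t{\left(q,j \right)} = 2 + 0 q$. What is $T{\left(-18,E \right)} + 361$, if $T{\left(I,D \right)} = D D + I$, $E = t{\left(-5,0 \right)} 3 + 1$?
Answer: $344$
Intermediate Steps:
$t{\left(q,j \right)} = 0$ ($t{\left(q,j \right)} = 2 - \left(2 + 0 q\right) = 2 - \left(2 + 0\right) = 2 - 2 = 0$)
$E = 1$ ($E = 0 \cdot 3 + 1 = 0 + 1 = 1$)
$T{\left(I,D \right)} = I + D^{2}$ ($T{\left(I,D \right)} = D^{2} + I = I + D^{2}$)
$T{\left(-18,E \right)} + 361 = \left(-18 + 1^{2}\right) + 361 = \left(-18 + 1\right) + 361 = -17 + 361 = 344$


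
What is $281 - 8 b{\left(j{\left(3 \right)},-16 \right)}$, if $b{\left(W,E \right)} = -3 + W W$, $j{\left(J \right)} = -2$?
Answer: $273$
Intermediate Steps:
$b{\left(W,E \right)} = -3 + W^{2}$
$281 - 8 b{\left(j{\left(3 \right)},-16 \right)} = 281 - 8 \left(-3 + \left(-2\right)^{2}\right) = 281 - 8 \left(-3 + 4\right) = 281 - 8 = 273$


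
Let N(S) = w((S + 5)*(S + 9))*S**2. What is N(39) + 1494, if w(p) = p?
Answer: 3213846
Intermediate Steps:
N(S) = S**2*(5 + S)*(9 + S) (N(S) = ((S + 5)*(S + 9))*S**2 = ((5 + S)*(9 + S))*S**2 = S**2*(5 + S)*(9 + S))
N(39) + 1494 = 39**2*(45 + 39**2 + 14*39) + 1494 = 1521*(45 + 1521 + 546) + 1494 = 1521*2112 + 1494 = 3212352 + 1494 = 3213846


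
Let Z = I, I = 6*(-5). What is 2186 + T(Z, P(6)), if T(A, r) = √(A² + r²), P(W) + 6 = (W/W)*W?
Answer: 2216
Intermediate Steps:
I = -30
P(W) = -6 + W (P(W) = -6 + (W/W)*W = -6 + 1*W = -6 + W)
Z = -30
2186 + T(Z, P(6)) = 2186 + √((-30)² + (-6 + 6)²) = 2186 + √(900 + 0²) = 2186 + √(900 + 0) = 2186 + √900 = 2186 + 30 = 2216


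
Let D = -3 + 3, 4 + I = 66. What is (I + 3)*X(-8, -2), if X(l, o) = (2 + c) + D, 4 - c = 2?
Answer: 260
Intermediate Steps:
I = 62 (I = -4 + 66 = 62)
c = 2 (c = 4 - 1*2 = 4 - 2 = 2)
D = 0
X(l, o) = 4 (X(l, o) = (2 + 2) + 0 = 4 + 0 = 4)
(I + 3)*X(-8, -2) = (62 + 3)*4 = 65*4 = 260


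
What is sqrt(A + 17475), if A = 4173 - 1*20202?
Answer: sqrt(1446) ≈ 38.026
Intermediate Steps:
A = -16029 (A = 4173 - 20202 = -16029)
sqrt(A + 17475) = sqrt(-16029 + 17475) = sqrt(1446)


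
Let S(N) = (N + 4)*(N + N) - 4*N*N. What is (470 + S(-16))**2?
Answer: 28900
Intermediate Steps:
S(N) = -4*N**2 + 2*N*(4 + N) (S(N) = (4 + N)*(2*N) - 4*N**2 = 2*N*(4 + N) - 4*N**2 = -4*N**2 + 2*N*(4 + N))
(470 + S(-16))**2 = (470 + 2*(-16)*(4 - 1*(-16)))**2 = (470 + 2*(-16)*(4 + 16))**2 = (470 + 2*(-16)*20)**2 = (470 - 640)**2 = (-170)**2 = 28900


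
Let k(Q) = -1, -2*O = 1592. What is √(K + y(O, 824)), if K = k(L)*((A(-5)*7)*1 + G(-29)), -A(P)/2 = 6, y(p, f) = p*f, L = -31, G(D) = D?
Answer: I*√655791 ≈ 809.81*I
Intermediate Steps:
O = -796 (O = -½*1592 = -796)
y(p, f) = f*p
A(P) = -12 (A(P) = -2*6 = -12)
K = 113 (K = -(-12*7*1 - 29) = -(-84*1 - 29) = -(-84 - 29) = -1*(-113) = 113)
√(K + y(O, 824)) = √(113 + 824*(-796)) = √(113 - 655904) = √(-655791) = I*√655791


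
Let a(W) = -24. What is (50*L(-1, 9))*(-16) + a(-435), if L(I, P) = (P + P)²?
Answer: -259224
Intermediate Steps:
L(I, P) = 4*P² (L(I, P) = (2*P)² = 4*P²)
(50*L(-1, 9))*(-16) + a(-435) = (50*(4*9²))*(-16) - 24 = (50*(4*81))*(-16) - 24 = (50*324)*(-16) - 24 = 16200*(-16) - 24 = -259200 - 24 = -259224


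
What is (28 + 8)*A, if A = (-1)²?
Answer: 36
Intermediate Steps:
A = 1
(28 + 8)*A = (28 + 8)*1 = 36*1 = 36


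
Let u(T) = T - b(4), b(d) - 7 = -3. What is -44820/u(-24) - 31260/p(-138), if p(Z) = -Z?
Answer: 221245/161 ≈ 1374.2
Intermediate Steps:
b(d) = 4 (b(d) = 7 - 3 = 4)
u(T) = -4 + T (u(T) = T - 1*4 = T - 4 = -4 + T)
-44820/u(-24) - 31260/p(-138) = -44820/(-4 - 24) - 31260/((-1*(-138))) = -44820/(-28) - 31260/138 = -44820*(-1/28) - 31260*1/138 = 11205/7 - 5210/23 = 221245/161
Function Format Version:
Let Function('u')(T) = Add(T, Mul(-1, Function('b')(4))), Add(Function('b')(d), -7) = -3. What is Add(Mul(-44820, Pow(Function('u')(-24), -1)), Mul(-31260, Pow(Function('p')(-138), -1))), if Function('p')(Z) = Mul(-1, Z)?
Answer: Rational(221245, 161) ≈ 1374.2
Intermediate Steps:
Function('b')(d) = 4 (Function('b')(d) = Add(7, -3) = 4)
Function('u')(T) = Add(-4, T) (Function('u')(T) = Add(T, Mul(-1, 4)) = Add(T, -4) = Add(-4, T))
Add(Mul(-44820, Pow(Function('u')(-24), -1)), Mul(-31260, Pow(Function('p')(-138), -1))) = Add(Mul(-44820, Pow(Add(-4, -24), -1)), Mul(-31260, Pow(Mul(-1, -138), -1))) = Add(Mul(-44820, Pow(-28, -1)), Mul(-31260, Pow(138, -1))) = Add(Mul(-44820, Rational(-1, 28)), Mul(-31260, Rational(1, 138))) = Add(Rational(11205, 7), Rational(-5210, 23)) = Rational(221245, 161)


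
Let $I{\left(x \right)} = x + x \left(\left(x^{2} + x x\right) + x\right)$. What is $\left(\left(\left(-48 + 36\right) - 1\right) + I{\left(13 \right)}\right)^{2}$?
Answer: $20820969$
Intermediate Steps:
$I{\left(x \right)} = x + x \left(x + 2 x^{2}\right)$ ($I{\left(x \right)} = x + x \left(\left(x^{2} + x^{2}\right) + x\right) = x + x \left(2 x^{2} + x\right) = x + x \left(x + 2 x^{2}\right)$)
$\left(\left(\left(-48 + 36\right) - 1\right) + I{\left(13 \right)}\right)^{2} = \left(\left(\left(-48 + 36\right) - 1\right) + 13 \left(1 + 13 + 2 \cdot 13^{2}\right)\right)^{2} = \left(\left(-12 - 1\right) + 13 \left(1 + 13 + 2 \cdot 169\right)\right)^{2} = \left(-13 + 13 \left(1 + 13 + 338\right)\right)^{2} = \left(-13 + 13 \cdot 352\right)^{2} = \left(-13 + 4576\right)^{2} = 4563^{2} = 20820969$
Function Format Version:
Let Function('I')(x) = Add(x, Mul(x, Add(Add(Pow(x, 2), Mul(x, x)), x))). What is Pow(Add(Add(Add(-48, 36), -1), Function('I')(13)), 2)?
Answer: 20820969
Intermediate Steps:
Function('I')(x) = Add(x, Mul(x, Add(x, Mul(2, Pow(x, 2))))) (Function('I')(x) = Add(x, Mul(x, Add(Add(Pow(x, 2), Pow(x, 2)), x))) = Add(x, Mul(x, Add(Mul(2, Pow(x, 2)), x))) = Add(x, Mul(x, Add(x, Mul(2, Pow(x, 2))))))
Pow(Add(Add(Add(-48, 36), -1), Function('I')(13)), 2) = Pow(Add(Add(Add(-48, 36), -1), Mul(13, Add(1, 13, Mul(2, Pow(13, 2))))), 2) = Pow(Add(Add(-12, -1), Mul(13, Add(1, 13, Mul(2, 169)))), 2) = Pow(Add(-13, Mul(13, Add(1, 13, 338))), 2) = Pow(Add(-13, Mul(13, 352)), 2) = Pow(Add(-13, 4576), 2) = Pow(4563, 2) = 20820969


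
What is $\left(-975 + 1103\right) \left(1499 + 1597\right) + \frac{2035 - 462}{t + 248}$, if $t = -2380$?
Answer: $\frac{64991111}{164} \approx 3.9629 \cdot 10^{5}$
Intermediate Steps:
$\left(-975 + 1103\right) \left(1499 + 1597\right) + \frac{2035 - 462}{t + 248} = \left(-975 + 1103\right) \left(1499 + 1597\right) + \frac{2035 - 462}{-2380 + 248} = 128 \cdot 3096 + \frac{1573}{-2132} = 396288 + 1573 \left(- \frac{1}{2132}\right) = 396288 - \frac{121}{164} = \frac{64991111}{164}$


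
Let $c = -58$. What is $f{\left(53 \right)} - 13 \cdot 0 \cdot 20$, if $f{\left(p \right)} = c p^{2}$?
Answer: $-162922$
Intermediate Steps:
$f{\left(p \right)} = - 58 p^{2}$
$f{\left(53 \right)} - 13 \cdot 0 \cdot 20 = - 58 \cdot 53^{2} - 13 \cdot 0 \cdot 20 = \left(-58\right) 2809 - 0 \cdot 20 = -162922 - 0 = -162922 + 0 = -162922$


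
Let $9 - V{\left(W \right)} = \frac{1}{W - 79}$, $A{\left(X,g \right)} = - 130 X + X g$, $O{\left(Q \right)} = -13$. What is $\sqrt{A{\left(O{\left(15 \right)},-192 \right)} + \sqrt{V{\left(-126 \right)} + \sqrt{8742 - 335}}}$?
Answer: $\frac{\sqrt{175916650 + 205 \sqrt{205} \sqrt{1846 + 205 \sqrt{8407}}}}{205} \approx 64.777$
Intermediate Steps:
$V{\left(W \right)} = 9 - \frac{1}{-79 + W}$ ($V{\left(W \right)} = 9 - \frac{1}{W - 79} = 9 - \frac{1}{-79 + W}$)
$\sqrt{A{\left(O{\left(15 \right)},-192 \right)} + \sqrt{V{\left(-126 \right)} + \sqrt{8742 - 335}}} = \sqrt{- 13 \left(-130 - 192\right) + \sqrt{\frac{-712 + 9 \left(-126\right)}{-79 - 126} + \sqrt{8742 - 335}}} = \sqrt{\left(-13\right) \left(-322\right) + \sqrt{\frac{-712 - 1134}{-205} + \sqrt{8407}}} = \sqrt{4186 + \sqrt{\left(- \frac{1}{205}\right) \left(-1846\right) + \sqrt{8407}}} = \sqrt{4186 + \sqrt{\frac{1846}{205} + \sqrt{8407}}}$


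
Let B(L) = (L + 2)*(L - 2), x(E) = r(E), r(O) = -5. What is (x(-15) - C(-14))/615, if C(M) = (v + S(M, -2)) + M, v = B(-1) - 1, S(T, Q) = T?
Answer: 9/205 ≈ 0.043902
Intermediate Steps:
x(E) = -5
B(L) = (-2 + L)*(2 + L) (B(L) = (2 + L)*(-2 + L) = (-2 + L)*(2 + L))
v = -4 (v = (-4 + (-1)**2) - 1 = (-4 + 1) - 1 = -3 - 1 = -4)
C(M) = -4 + 2*M (C(M) = (-4 + M) + M = -4 + 2*M)
(x(-15) - C(-14))/615 = (-5 - (-4 + 2*(-14)))/615 = (-5 - (-4 - 28))*(1/615) = (-5 - 1*(-32))*(1/615) = (-5 + 32)*(1/615) = 27*(1/615) = 9/205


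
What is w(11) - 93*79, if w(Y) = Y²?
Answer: -7226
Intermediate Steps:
w(11) - 93*79 = 11² - 93*79 = 121 - 7347 = -7226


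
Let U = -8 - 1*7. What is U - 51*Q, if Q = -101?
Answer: 5136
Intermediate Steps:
U = -15 (U = -8 - 7 = -15)
U - 51*Q = -15 - 51*(-101) = -15 + 5151 = 5136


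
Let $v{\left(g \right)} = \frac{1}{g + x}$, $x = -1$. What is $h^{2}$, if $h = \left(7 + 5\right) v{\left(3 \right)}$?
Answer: $36$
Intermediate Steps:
$v{\left(g \right)} = \frac{1}{-1 + g}$ ($v{\left(g \right)} = \frac{1}{g - 1} = \frac{1}{-1 + g}$)
$h = 6$ ($h = \frac{7 + 5}{-1 + 3} = \frac{12}{2} = 12 \cdot \frac{1}{2} = 6$)
$h^{2} = 6^{2} = 36$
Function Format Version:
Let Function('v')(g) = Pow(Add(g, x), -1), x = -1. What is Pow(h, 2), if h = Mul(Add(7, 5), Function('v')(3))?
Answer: 36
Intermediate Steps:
Function('v')(g) = Pow(Add(-1, g), -1) (Function('v')(g) = Pow(Add(g, -1), -1) = Pow(Add(-1, g), -1))
h = 6 (h = Mul(Add(7, 5), Pow(Add(-1, 3), -1)) = Mul(12, Pow(2, -1)) = Mul(12, Rational(1, 2)) = 6)
Pow(h, 2) = Pow(6, 2) = 36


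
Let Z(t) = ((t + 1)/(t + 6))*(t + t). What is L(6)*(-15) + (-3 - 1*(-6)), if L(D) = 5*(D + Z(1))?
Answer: -3429/7 ≈ -489.86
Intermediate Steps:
Z(t) = 2*t*(1 + t)/(6 + t) (Z(t) = ((1 + t)/(6 + t))*(2*t) = 2*t*(1 + t)/(6 + t))
L(D) = 20/7 + 5*D (L(D) = 5*(D + 2*1*(1 + 1)/(6 + 1)) = 5*(D + 2*1*2/7) = 5*(D + 2*1*(⅐)*2) = 5*(D + 4/7) = 5*(4/7 + D) = 20/7 + 5*D)
L(6)*(-15) + (-3 - 1*(-6)) = (20/7 + 5*6)*(-15) + (-3 - 1*(-6)) = (20/7 + 30)*(-15) + (-3 + 6) = (230/7)*(-15) + 3 = -3450/7 + 3 = -3429/7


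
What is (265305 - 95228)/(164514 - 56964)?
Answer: 170077/107550 ≈ 1.5814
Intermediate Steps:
(265305 - 95228)/(164514 - 56964) = 170077/107550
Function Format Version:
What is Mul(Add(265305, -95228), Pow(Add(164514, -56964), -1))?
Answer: Rational(170077, 107550) ≈ 1.5814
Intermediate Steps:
Mul(Add(265305, -95228), Pow(Add(164514, -56964), -1)) = Mul(170077, Pow(107550, -1)) = Mul(170077, Rational(1, 107550)) = Rational(170077, 107550)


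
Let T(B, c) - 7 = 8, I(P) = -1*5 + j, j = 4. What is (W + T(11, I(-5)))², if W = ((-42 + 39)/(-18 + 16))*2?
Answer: 324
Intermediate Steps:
I(P) = -1 (I(P) = -1*5 + 4 = -5 + 4 = -1)
T(B, c) = 15 (T(B, c) = 7 + 8 = 15)
W = 3 (W = -3/(-2)*2 = -3*(-½)*2 = (3/2)*2 = 3)
(W + T(11, I(-5)))² = (3 + 15)² = 18² = 324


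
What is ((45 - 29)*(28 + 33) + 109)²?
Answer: 1177225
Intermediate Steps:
((45 - 29)*(28 + 33) + 109)² = (16*61 + 109)² = (976 + 109)² = 1085² = 1177225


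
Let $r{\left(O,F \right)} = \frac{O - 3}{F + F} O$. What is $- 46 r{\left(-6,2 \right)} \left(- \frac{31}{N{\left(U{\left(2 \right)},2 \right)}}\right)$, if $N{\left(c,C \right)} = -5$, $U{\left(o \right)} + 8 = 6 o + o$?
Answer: $- \frac{19251}{5} \approx -3850.2$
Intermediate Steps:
$U{\left(o \right)} = -8 + 7 o$ ($U{\left(o \right)} = -8 + \left(6 o + o\right) = -8 + 7 o$)
$r{\left(O,F \right)} = \frac{O \left(-3 + O\right)}{2 F}$ ($r{\left(O,F \right)} = \frac{-3 + O}{2 F} O = \frac{O \left(-3 + O\right)}{2 F}$)
$- 46 r{\left(-6,2 \right)} \left(- \frac{31}{N{\left(U{\left(2 \right)},2 \right)}}\right) = - 46 \cdot \frac{1}{2} \left(-6\right) \frac{1}{2} \left(-3 - 6\right) \left(- \frac{31}{-5}\right) = - 46 \cdot \frac{1}{2} \left(-6\right) \frac{1}{2} \left(-9\right) \left(\left(-31\right) \left(- \frac{1}{5}\right)\right) = \left(-46\right) \frac{27}{2} \cdot \frac{31}{5} = \left(-621\right) \frac{31}{5} = - \frac{19251}{5}$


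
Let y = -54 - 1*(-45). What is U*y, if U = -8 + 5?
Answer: 27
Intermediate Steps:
y = -9 (y = -54 + 45 = -9)
U = -3
U*y = -3*(-9) = 27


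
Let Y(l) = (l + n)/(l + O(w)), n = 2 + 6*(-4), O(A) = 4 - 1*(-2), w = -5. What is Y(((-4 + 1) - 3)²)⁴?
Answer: 1/81 ≈ 0.012346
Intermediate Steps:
O(A) = 6 (O(A) = 4 + 2 = 6)
n = -22 (n = 2 - 24 = -22)
Y(l) = (-22 + l)/(6 + l) (Y(l) = (l - 22)/(l + 6) = (-22 + l)/(6 + l))
Y(((-4 + 1) - 3)²)⁴ = ((-22 + ((-4 + 1) - 3)²)/(6 + ((-4 + 1) - 3)²))⁴ = ((-22 + (-3 - 3)²)/(6 + (-3 - 3)²))⁴ = ((-22 + (-6)²)/(6 + (-6)²))⁴ = ((-22 + 36)/(6 + 36))⁴ = (14/42)⁴ = ((1/42)*14)⁴ = (⅓)⁴ = 1/81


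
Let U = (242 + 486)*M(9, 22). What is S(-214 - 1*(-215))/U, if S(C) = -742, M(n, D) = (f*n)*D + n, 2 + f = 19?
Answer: -53/175500 ≈ -0.00030199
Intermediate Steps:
f = 17 (f = -2 + 19 = 17)
M(n, D) = n + 17*D*n (M(n, D) = (17*n)*D + n = 17*D*n + n = n + 17*D*n)
U = 2457000 (U = (242 + 486)*(9*(1 + 17*22)) = 728*(9*(1 + 374)) = 728*(9*375) = 728*3375 = 2457000)
S(-214 - 1*(-215))/U = -742/2457000 = -742*1/2457000 = -53/175500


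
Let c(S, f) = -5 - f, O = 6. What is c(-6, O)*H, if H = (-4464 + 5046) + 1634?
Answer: -24376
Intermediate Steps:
H = 2216 (H = 582 + 1634 = 2216)
c(-6, O)*H = (-5 - 1*6)*2216 = (-5 - 6)*2216 = -11*2216 = -24376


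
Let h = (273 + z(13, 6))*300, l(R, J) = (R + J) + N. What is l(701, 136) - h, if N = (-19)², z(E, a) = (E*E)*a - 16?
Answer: -380102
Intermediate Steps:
z(E, a) = -16 + a*E² (z(E, a) = E²*a - 16 = a*E² - 16 = -16 + a*E²)
N = 361
l(R, J) = 361 + J + R (l(R, J) = (R + J) + 361 = (J + R) + 361 = 361 + J + R)
h = 381300 (h = (273 + (-16 + 6*13²))*300 = (273 + (-16 + 6*169))*300 = (273 + (-16 + 1014))*300 = (273 + 998)*300 = 1271*300 = 381300)
l(701, 136) - h = (361 + 136 + 701) - 1*381300 = 1198 - 381300 = -380102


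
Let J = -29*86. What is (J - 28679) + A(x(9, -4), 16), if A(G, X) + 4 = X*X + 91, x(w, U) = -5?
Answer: -30830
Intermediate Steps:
A(G, X) = 87 + X² (A(G, X) = -4 + (X*X + 91) = -4 + (X² + 91) = -4 + (91 + X²) = 87 + X²)
J = -2494
(J - 28679) + A(x(9, -4), 16) = (-2494 - 28679) + (87 + 16²) = -31173 + (87 + 256) = -31173 + 343 = -30830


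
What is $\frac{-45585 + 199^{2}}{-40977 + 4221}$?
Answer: $\frac{1496}{9189} \approx 0.1628$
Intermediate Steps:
$\frac{-45585 + 199^{2}}{-40977 + 4221} = \frac{-45585 + 39601}{-36756} = \left(-5984\right) \left(- \frac{1}{36756}\right) = \frac{1496}{9189}$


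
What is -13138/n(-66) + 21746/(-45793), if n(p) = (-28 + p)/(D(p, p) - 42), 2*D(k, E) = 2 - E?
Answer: -2407535798/2152271 ≈ -1118.6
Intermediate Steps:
D(k, E) = 1 - E/2 (D(k, E) = (2 - E)/2 = 1 - E/2)
n(p) = (-28 + p)/(-41 - p/2) (n(p) = (-28 + p)/((1 - p/2) - 42) = (-28 + p)/(-41 - p/2))
-13138/n(-66) + 21746/(-45793) = -13138*(82 - 66)/(2*(28 - 1*(-66))) + 21746/(-45793) = -13138*8/(28 + 66) + 21746*(-1/45793) = -13138/(2*(1/16)*94) - 21746/45793 = -13138/47/4 - 21746/45793 = -13138*4/47 - 21746/45793 = -52552/47 - 21746/45793 = -2407535798/2152271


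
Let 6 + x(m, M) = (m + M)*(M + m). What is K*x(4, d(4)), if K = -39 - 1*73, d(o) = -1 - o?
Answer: 560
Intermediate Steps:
x(m, M) = -6 + (M + m)² (x(m, M) = -6 + (m + M)*(M + m) = -6 + (M + m)*(M + m) = -6 + (M + m)²)
K = -112 (K = -39 - 73 = -112)
K*x(4, d(4)) = -112*(-6 + ((-1 - 1*4) + 4)²) = -112*(-6 + ((-1 - 4) + 4)²) = -112*(-6 + (-5 + 4)²) = -112*(-6 + (-1)²) = -112*(-6 + 1) = -112*(-5) = 560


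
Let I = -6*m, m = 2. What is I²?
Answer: 144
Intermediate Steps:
I = -12 (I = -6*2 = -12)
I² = (-12)² = 144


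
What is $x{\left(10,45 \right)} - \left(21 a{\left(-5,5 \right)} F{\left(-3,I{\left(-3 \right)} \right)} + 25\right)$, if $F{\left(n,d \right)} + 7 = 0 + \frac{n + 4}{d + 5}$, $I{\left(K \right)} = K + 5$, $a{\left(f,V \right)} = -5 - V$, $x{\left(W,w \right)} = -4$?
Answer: $-1469$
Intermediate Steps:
$I{\left(K \right)} = 5 + K$
$F{\left(n,d \right)} = -7 + \frac{4 + n}{5 + d}$ ($F{\left(n,d \right)} = -7 + \left(0 + \frac{n + 4}{d + 5}\right) = -7 + \left(0 + \frac{4 + n}{5 + d}\right) = -7 + \frac{4 + n}{5 + d}$)
$x{\left(10,45 \right)} - \left(21 a{\left(-5,5 \right)} F{\left(-3,I{\left(-3 \right)} \right)} + 25\right) = -4 - \left(21 \left(-5 - 5\right) \frac{-31 - 3 - 7 \left(5 - 3\right)}{5 + \left(5 - 3\right)} + 25\right) = -4 - \left(21 \left(-5 - 5\right) \frac{-31 - 3 - 14}{5 + 2} + 25\right) = -4 - \left(21 \left(- 10 \frac{-31 - 3 - 14}{7}\right) + 25\right) = -4 - \left(21 \left(- 10 \cdot \frac{1}{7} \left(-48\right)\right) + 25\right) = -4 - \left(21 \left(\left(-10\right) \left(- \frac{48}{7}\right)\right) + 25\right) = -4 - \left(21 \cdot \frac{480}{7} + 25\right) = -4 - \left(1440 + 25\right) = -4 - 1465 = -1469$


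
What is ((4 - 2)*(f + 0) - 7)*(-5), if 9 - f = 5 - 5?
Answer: -55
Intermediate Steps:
f = 9 (f = 9 - (5 - 5) = 9 - 1*0 = 9 + 0 = 9)
((4 - 2)*(f + 0) - 7)*(-5) = ((4 - 2)*(9 + 0) - 7)*(-5) = (2*9 - 7)*(-5) = (18 - 7)*(-5) = 11*(-5) = -55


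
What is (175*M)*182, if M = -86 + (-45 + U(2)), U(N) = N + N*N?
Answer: -3981250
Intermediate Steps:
U(N) = N + N²
M = -125 (M = -86 + (-45 + 2*(1 + 2)) = -86 + (-45 + 2*3) = -86 + (-45 + 6) = -86 - 39 = -125)
(175*M)*182 = (175*(-125))*182 = -21875*182 = -3981250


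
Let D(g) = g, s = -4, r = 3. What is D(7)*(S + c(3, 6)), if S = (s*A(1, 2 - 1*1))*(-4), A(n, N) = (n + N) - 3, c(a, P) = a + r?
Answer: -70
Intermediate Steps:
c(a, P) = 3 + a (c(a, P) = a + 3 = 3 + a)
A(n, N) = -3 + N + n (A(n, N) = (N + n) - 3 = -3 + N + n)
S = -16 (S = -4*(-3 + (2 - 1*1) + 1)*(-4) = -4*(-3 + (2 - 1) + 1)*(-4) = -4*(-3 + 1 + 1)*(-4) = -4*(-1)*(-4) = 4*(-4) = -16)
D(7)*(S + c(3, 6)) = 7*(-16 + (3 + 3)) = 7*(-16 + 6) = 7*(-10) = -70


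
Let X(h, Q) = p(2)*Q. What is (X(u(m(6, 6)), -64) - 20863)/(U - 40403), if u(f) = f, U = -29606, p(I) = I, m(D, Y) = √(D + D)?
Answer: 20991/70009 ≈ 0.29983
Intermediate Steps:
m(D, Y) = √2*√D (m(D, Y) = √(2*D) = √2*√D)
X(h, Q) = 2*Q
(X(u(m(6, 6)), -64) - 20863)/(U - 40403) = (2*(-64) - 20863)/(-29606 - 40403) = (-128 - 20863)/(-70009) = -20991*(-1/70009) = 20991/70009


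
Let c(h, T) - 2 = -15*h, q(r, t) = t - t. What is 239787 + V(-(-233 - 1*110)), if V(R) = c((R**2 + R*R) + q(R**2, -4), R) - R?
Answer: -3290024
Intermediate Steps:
q(r, t) = 0
c(h, T) = 2 - 15*h
V(R) = 2 - R - 30*R**2 (V(R) = (2 - 15*((R**2 + R*R) + 0)) - R = (2 - 15*((R**2 + R**2) + 0)) - R = (2 - 15*(2*R**2 + 0)) - R = (2 - 30*R**2) - R = 2 - R - 30*R**2)
239787 + V(-(-233 - 1*110)) = 239787 + (2 - (-1)*(-233 - 1*110) - 30*(-233 - 1*110)**2) = 239787 + (2 - (-1)*(-233 - 110) - 30*(-233 - 110)**2) = 239787 + (2 - (-1)*(-343) - 30*(-1*(-343))**2) = 239787 + (2 - 1*343 - 30*343**2) = 239787 + (2 - 343 - 30*117649) = 239787 + (2 - 343 - 3529470) = 239787 - 3529811 = -3290024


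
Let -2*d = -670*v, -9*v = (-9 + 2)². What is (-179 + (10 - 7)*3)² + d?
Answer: 243685/9 ≈ 27076.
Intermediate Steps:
v = -49/9 (v = -(-9 + 2)²/9 = -⅑*(-7)² = -⅑*49 = -49/9 ≈ -5.4444)
d = -16415/9 (d = -(-335)*(-49)/9 = -½*32830/9 = -16415/9 ≈ -1823.9)
(-179 + (10 - 7)*3)² + d = (-179 + (10 - 7)*3)² - 16415/9 = (-179 + 3*3)² - 16415/9 = (-179 + 9)² - 16415/9 = (-170)² - 16415/9 = 28900 - 16415/9 = 243685/9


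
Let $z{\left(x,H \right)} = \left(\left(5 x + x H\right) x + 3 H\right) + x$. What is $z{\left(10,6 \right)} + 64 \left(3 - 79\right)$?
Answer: $-3736$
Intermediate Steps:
$z{\left(x,H \right)} = x + 3 H + x \left(5 x + H x\right)$ ($z{\left(x,H \right)} = \left(\left(5 x + H x\right) x + 3 H\right) + x = \left(x \left(5 x + H x\right) + 3 H\right) + x = \left(3 H + x \left(5 x + H x\right)\right) + x = x + 3 H + x \left(5 x + H x\right)$)
$z{\left(10,6 \right)} + 64 \left(3 - 79\right) = \left(10 + 3 \cdot 6 + 5 \cdot 10^{2} + 6 \cdot 10^{2}\right) + 64 \left(3 - 79\right) = \left(10 + 18 + 5 \cdot 100 + 6 \cdot 100\right) + 64 \left(3 - 79\right) = \left(10 + 18 + 500 + 600\right) + 64 \left(-76\right) = 1128 - 4864 = -3736$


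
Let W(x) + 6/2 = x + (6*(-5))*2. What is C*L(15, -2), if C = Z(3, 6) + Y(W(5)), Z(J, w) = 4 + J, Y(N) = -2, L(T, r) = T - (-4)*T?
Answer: 375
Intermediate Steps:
W(x) = -63 + x (W(x) = -3 + (x + (6*(-5))*2) = -3 + (x - 30*2) = -3 + (x - 60) = -3 + (-60 + x) = -63 + x)
L(T, r) = 5*T (L(T, r) = T + 4*T = 5*T)
C = 5 (C = (4 + 3) - 2 = 7 - 2 = 5)
C*L(15, -2) = 5*(5*15) = 5*75 = 375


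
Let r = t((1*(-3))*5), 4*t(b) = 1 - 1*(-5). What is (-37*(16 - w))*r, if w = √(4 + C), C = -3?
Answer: -1665/2 ≈ -832.50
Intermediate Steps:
t(b) = 3/2 (t(b) = (1 - 1*(-5))/4 = (1 + 5)/4 = (¼)*6 = 3/2)
w = 1 (w = √(4 - 3) = √1 = 1)
r = 3/2 ≈ 1.5000
(-37*(16 - w))*r = -37*(16 - 1*1)*(3/2) = -37*(16 - 1)*(3/2) = -37*15*(3/2) = -555*3/2 = -1665/2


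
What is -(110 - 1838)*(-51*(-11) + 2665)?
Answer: 5574528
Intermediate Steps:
-(110 - 1838)*(-51*(-11) + 2665) = -(-1728)*(561 + 2665) = -(-1728)*3226 = -1*(-5574528) = 5574528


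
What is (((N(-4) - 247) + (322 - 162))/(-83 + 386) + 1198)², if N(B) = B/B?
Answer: 131702216464/91809 ≈ 1.4345e+6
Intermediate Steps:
N(B) = 1
(((N(-4) - 247) + (322 - 162))/(-83 + 386) + 1198)² = (((1 - 247) + (322 - 162))/(-83 + 386) + 1198)² = ((-246 + 160)/303 + 1198)² = (-86*1/303 + 1198)² = (-86/303 + 1198)² = (362908/303)² = 131702216464/91809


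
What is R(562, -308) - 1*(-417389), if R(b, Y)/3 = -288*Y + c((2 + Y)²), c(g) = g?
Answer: 964409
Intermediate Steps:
R(b, Y) = -864*Y + 3*(2 + Y)² (R(b, Y) = 3*(-288*Y + (2 + Y)²) = 3*((2 + Y)² - 288*Y) = -864*Y + 3*(2 + Y)²)
R(562, -308) - 1*(-417389) = (-864*(-308) + 3*(2 - 308)²) - 1*(-417389) = (266112 + 3*(-306)²) + 417389 = (266112 + 3*93636) + 417389 = (266112 + 280908) + 417389 = 547020 + 417389 = 964409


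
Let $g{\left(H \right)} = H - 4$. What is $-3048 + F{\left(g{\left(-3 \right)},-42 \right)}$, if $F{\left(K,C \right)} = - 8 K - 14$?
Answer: $-3006$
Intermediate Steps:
$g{\left(H \right)} = -4 + H$ ($g{\left(H \right)} = H - 4 = -4 + H$)
$F{\left(K,C \right)} = -14 - 8 K$
$-3048 + F{\left(g{\left(-3 \right)},-42 \right)} = -3048 - \left(14 + 8 \left(-4 - 3\right)\right) = -3048 - -42 = -3048 + \left(-14 + 56\right) = -3048 + 42 = -3006$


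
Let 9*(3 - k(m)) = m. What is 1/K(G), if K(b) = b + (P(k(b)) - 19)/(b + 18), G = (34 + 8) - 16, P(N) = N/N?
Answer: 22/563 ≈ 0.039076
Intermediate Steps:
k(m) = 3 - m/9
P(N) = 1
G = 26 (G = 42 - 16 = 26)
K(b) = b - 18/(18 + b) (K(b) = b + (1 - 19)/(b + 18) = b - 18/(18 + b))
1/K(G) = 1/((-18 + 26² + 18*26)/(18 + 26)) = 1/((-18 + 676 + 468)/44) = 1/((1/44)*1126) = 1/(563/22) = 22/563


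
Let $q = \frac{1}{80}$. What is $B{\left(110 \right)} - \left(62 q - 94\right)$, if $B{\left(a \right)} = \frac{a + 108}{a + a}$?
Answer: $\frac{8291}{88} \approx 94.216$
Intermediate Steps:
$q = \frac{1}{80} \approx 0.0125$
$B{\left(a \right)} = \frac{108 + a}{2 a}$
$B{\left(110 \right)} - \left(62 q - 94\right) = \frac{108 + 110}{2 \cdot 110} - \left(62 \cdot \frac{1}{80} - 94\right) = \frac{1}{2} \cdot \frac{1}{110} \cdot 218 - \left(\frac{31}{40} - 94\right) = \frac{109}{110} - - \frac{3729}{40} = \frac{109}{110} + \frac{3729}{40} = \frac{8291}{88}$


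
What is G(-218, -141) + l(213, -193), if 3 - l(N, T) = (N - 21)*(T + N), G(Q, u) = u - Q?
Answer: -3760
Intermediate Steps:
l(N, T) = 3 - (-21 + N)*(N + T) (l(N, T) = 3 - (N - 21)*(T + N) = 3 - (-21 + N)*(N + T))
G(-218, -141) + l(213, -193) = (-141 - 1*(-218)) + (3 - 1*213² + 21*213 + 21*(-193) - 1*213*(-193)) = (-141 + 218) + (3 - 1*45369 + 4473 - 4053 + 41109) = 77 + (3 - 45369 + 4473 - 4053 + 41109) = 77 - 3837 = -3760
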